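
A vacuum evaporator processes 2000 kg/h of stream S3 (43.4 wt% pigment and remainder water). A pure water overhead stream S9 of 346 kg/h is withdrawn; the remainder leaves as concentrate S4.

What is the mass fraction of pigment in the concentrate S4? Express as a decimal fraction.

0.525

pigment is not removed: 2000×0.434 = 868 kg/h of pigment enters S4.
Concentrate = 2000 − 346 = 1654 kg/h.
Mass fraction = 868/1654 = 0.525.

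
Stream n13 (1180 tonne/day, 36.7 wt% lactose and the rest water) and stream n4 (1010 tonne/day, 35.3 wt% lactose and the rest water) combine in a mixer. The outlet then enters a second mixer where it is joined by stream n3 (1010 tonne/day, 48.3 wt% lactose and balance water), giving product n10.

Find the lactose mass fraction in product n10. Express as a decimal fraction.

Overall, product flow = 3200 tonne/day.
lactose in = 1180×0.367 + 1010×0.353 + 1010×0.483 = 1277.4 tonne/day.
lactose fraction in n10 = 0.3992.

0.3992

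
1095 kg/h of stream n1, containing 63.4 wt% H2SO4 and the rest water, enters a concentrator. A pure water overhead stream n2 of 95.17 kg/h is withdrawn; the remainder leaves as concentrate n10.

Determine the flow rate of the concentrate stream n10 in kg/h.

Concentrate = 1095 − 95.17 = 999.83 kg/h.

999.8 kg/h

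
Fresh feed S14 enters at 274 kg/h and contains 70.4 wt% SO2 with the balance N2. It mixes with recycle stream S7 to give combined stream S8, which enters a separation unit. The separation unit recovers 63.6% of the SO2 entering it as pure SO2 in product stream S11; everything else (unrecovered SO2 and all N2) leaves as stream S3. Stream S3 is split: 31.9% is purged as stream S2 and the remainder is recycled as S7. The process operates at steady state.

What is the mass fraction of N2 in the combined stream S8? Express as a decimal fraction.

N2 enters only via S14 and leaves only via the purge: 274×0.296 = 0.319×(N2 in S3), and the separation unit passes all N2, so N2 in S8 = N2 in S3 = 254.24 kg/h.
SO2 in S8: m_A = 274×0.704 + (1−0.319)·(1−0.636)·m_A, so m_A = 192.9/0.7521 = 256.47 kg/h.
S8 = 256.47 + 254.24 = 510.72 kg/h.
N2 fraction in S8 = 254.24/510.72 = 0.4978.

0.4978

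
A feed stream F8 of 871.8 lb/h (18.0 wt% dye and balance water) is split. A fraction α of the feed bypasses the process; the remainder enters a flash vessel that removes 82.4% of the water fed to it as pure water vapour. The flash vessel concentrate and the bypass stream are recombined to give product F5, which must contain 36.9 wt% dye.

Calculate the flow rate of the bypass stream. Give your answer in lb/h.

All 871.8×0.180 = 156.92 lb/h of dye reaches F5, so F5 = 156.92/0.369 = 425.27 lb/h and vapour = 446.53 lb/h.
The evaporator receives (1−α)·871.8 of feed at 0.820 water and removes 0.824 of that water:
0.824×0.820×(1−α)×871.8 = 446.53
(1−α) = 446.53/589.06 = 0.7580;  α = 0.2420.
Bypass flow = 0.2420×871.8 = 210.94 lb/h.

210.9 lb/h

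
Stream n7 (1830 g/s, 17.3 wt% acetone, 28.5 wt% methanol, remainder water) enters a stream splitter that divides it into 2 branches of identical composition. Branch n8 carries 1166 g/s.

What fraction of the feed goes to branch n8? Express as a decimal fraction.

Fraction to n8 = 1166/1830 = 0.6372.

0.637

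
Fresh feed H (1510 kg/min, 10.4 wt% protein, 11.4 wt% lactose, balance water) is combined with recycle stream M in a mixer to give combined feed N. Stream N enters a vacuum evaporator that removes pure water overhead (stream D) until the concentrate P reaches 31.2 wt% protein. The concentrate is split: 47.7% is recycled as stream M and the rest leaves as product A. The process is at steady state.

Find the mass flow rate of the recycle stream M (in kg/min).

Overall protein balance (none leaves overhead): protein in fresh feed = protein in product, i.e. 1510×0.104 = (1−0.477)·P·0.312.
P = 157.04/(0.312×0.523) = 962.4 kg/min.
Recycle M = 0.477×962.4 = 459.06 kg/min.

459.1 kg/min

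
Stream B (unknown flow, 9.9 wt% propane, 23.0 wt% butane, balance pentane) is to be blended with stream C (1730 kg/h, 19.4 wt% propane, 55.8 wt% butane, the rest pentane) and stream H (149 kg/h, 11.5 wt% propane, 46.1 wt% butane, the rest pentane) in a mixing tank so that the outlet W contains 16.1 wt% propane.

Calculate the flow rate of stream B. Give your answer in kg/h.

810.3 kg/h

Let B be the unknown flow. Total out = 1879 + B.
propane balance: 352.75 + 0.099·B = 0.161·(1879 + B)
(0.099 − 0.161)·B = 0.161×1879 − 352.75 = -50.236
B = -50.236 / -0.062 = 810.26 kg/h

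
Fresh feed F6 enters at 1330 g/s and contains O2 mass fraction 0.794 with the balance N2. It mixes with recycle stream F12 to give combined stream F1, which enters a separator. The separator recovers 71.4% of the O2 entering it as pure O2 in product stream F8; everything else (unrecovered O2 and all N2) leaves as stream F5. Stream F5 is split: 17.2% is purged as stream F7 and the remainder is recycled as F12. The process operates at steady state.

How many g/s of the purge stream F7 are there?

N2 enters only via F6 and leaves only via the purge: 1330×0.206 = 0.172×(N2 in F5), and the separator passes all N2, so N2 in F1 = N2 in F5 = 1592.9 g/s.
O2 in F1: m_A = 1330×0.794 + (1−0.172)·(1−0.714)·m_A, so m_A = 1056/0.7632 = 1383.7 g/s.
F5 = (1−0.714)×1383.7 + 1592.9 = 1988.6 g/s.
Purge F7 = 0.172×1988.6 = 342.05 g/s.

342 g/s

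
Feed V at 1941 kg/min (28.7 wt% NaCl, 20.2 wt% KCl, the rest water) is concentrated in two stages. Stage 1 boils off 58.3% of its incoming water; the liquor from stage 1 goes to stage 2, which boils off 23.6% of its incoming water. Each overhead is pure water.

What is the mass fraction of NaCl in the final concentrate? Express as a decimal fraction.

water in feed = 1941×0.511 = 991.85 kg/min.
After stage 1: water left = (1−0.583)×991.85 = 413.6; stream total = 1362.8 kg/min.
After stage 2: water left = (1−0.236)×413.6 = 315.99; final concentrate = 1265.1 kg/min.
NaCl fraction = 557.07/1265.1 = 0.440.

0.440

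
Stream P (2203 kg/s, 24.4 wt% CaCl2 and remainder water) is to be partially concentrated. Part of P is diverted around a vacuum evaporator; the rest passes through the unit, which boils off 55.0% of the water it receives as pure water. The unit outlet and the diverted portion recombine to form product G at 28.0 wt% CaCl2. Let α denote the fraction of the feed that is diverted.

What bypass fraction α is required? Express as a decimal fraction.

0.691

All 2203×0.244 = 537.53 kg/s of CaCl2 reaches G, so G = 537.53/0.280 = 1919.8 kg/s and vapour = 283.24 kg/s.
The evaporator receives (1−α)·2203 of feed at 0.756 water and removes 0.550 of that water:
0.550×0.756×(1−α)×2203 = 283.24
(1−α) = 283.24/916.01 = 0.3092;  α = 0.6908.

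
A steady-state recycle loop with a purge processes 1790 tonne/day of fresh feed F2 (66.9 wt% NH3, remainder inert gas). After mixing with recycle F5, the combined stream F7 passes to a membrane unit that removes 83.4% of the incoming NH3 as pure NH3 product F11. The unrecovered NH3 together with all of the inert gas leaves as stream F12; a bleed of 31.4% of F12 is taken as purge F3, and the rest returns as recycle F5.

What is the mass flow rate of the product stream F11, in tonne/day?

1127 tonne/day

NH3 in F7: m_A = 1790×0.669 + (1−0.314)·(1−0.834)·m_A, so m_A = 1197.5/0.8861 = 1351.4 tonne/day.
Product F11 = 0.834×1351.4 = 1127.1 tonne/day.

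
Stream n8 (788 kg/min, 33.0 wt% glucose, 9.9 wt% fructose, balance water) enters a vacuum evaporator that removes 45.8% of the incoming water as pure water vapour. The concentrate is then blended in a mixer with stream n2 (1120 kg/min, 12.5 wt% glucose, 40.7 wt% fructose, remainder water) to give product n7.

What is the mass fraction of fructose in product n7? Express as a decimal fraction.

Vapour removed = 0.458×0.571×788 = 206.08 kg/min; concentrate = 581.92 kg/min.
fructose reaching the mixer = 78.012 (from concentrate) + 1120×0.407 = 533.85 kg/min.
Product flow = 581.92 + 1120 = 1701.9 kg/min; fructose fraction = 0.314.

0.314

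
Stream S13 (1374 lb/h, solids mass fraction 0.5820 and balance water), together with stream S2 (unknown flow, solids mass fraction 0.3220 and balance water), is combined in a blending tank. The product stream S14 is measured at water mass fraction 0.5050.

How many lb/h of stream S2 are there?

Let S2 be the unknown flow. Total out = 1374 + S2.
water balance: 574.33 + 0.678·S2 = 0.505·(1374 + S2)
(0.678 − 0.505)·S2 = 0.505×1374 − 574.33 = 119.54
S2 = 119.54 / 0.173 = 690.97 lb/h

691 lb/h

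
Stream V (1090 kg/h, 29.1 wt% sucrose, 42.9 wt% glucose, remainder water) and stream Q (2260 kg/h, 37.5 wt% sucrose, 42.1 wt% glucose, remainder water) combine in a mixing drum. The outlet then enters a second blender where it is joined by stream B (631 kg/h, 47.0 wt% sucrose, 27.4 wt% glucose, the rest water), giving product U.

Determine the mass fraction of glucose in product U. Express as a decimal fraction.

Overall, product flow = 3981 kg/h.
glucose in = 1090×0.429 + 2260×0.421 + 631×0.274 = 1592 kg/h.
glucose fraction in U = 0.3999.

0.3999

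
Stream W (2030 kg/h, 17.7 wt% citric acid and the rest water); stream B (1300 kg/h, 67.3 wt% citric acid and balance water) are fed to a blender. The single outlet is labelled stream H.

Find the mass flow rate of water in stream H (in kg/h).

2096 kg/h

water out = water in = 2030×0.823 + 1300×0.327 = 2095.8 kg/h.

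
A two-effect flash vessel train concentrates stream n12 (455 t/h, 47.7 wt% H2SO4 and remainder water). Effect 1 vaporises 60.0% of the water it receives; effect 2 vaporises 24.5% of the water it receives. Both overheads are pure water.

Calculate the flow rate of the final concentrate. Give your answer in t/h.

water in feed = 455×0.523 = 237.97 t/h.
After stage 1: water left = (1−0.600)×237.97 = 95.186; stream total = 312.22 t/h.
After stage 2: water left = (1−0.245)×95.186 = 71.865; final concentrate = 288.9 t/h.

288.9 t/h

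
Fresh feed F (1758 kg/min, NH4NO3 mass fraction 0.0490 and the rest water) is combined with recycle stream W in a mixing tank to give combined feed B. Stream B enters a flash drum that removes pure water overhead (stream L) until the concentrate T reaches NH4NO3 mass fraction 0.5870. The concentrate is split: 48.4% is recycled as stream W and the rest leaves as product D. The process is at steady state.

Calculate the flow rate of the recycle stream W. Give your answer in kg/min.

Overall NH4NO3 balance (none leaves overhead): NH4NO3 in fresh feed = NH4NO3 in product, i.e. 1758×0.049 = (1−0.484)·T·0.587.
T = 86.142/(0.587×0.516) = 284.4 kg/min.
Recycle W = 0.484×284.4 = 137.65 kg/min.

137.6 kg/min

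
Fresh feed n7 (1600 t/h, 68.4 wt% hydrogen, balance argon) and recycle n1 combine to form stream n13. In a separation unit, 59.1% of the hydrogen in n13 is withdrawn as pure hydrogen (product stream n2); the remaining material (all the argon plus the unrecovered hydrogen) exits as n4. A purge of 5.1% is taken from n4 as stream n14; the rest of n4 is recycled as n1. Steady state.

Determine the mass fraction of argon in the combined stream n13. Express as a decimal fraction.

0.847

argon enters only via n7 and leaves only via the purge: 1600×0.316 = 0.051×(argon in n4), and the separation unit passes all argon, so argon in n13 = argon in n4 = 9913.7 t/h.
hydrogen in n13: m_A = 1600×0.684 + (1−0.051)·(1−0.591)·m_A, so m_A = 1094.4/0.6119 = 1788.6 t/h.
n13 = 1788.6 + 9913.7 = 11702 t/h.
argon fraction in n13 = 9913.7/11702 = 0.847.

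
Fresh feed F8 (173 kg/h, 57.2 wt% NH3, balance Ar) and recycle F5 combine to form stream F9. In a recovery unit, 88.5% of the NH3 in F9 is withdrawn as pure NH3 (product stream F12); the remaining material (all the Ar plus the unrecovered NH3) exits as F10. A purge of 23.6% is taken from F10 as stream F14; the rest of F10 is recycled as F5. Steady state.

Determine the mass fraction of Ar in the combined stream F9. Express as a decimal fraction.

0.7431

Ar enters only via F8 and leaves only via the purge: 173×0.428 = 0.236×(Ar in F10), and the recovery unit passes all Ar, so Ar in F9 = Ar in F10 = 313.75 kg/h.
NH3 in F9: m_A = 173×0.572 + (1−0.236)·(1−0.885)·m_A, so m_A = 98.956/0.9121 = 108.49 kg/h.
F9 = 108.49 + 313.75 = 422.23 kg/h.
Ar fraction in F9 = 313.75/422.23 = 0.7431.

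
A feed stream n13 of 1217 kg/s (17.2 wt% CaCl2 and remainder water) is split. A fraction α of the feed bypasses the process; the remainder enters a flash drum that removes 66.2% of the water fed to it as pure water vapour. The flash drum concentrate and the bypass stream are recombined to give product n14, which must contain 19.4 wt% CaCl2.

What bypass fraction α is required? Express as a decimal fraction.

All 1217×0.172 = 209.32 kg/s of CaCl2 reaches n14, so n14 = 209.32/0.194 = 1079 kg/s and vapour = 138.01 kg/s.
The evaporator receives (1−α)·1217 of feed at 0.828 water and removes 0.662 of that water:
0.662×0.828×(1−α)×1217 = 138.01
(1−α) = 138.01/667.08 = 0.2069;  α = 0.7931.

0.793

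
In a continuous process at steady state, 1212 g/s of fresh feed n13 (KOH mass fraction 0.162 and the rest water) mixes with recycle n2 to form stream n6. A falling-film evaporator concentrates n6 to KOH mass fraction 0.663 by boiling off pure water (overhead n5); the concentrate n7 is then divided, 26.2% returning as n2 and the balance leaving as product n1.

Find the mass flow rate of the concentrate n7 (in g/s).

401.3 g/s

Overall KOH balance (none leaves overhead): KOH in fresh feed = KOH in product, i.e. 1212×0.162 = (1−0.262)·n7·0.663.
n7 = 196.34/(0.663×0.738) = 401.28 g/s.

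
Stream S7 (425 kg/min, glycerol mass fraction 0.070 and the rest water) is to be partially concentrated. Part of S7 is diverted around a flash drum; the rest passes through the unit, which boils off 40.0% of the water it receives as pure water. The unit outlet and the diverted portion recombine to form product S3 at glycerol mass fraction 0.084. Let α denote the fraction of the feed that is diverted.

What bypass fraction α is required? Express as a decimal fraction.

0.552

All 425×0.070 = 29.75 kg/min of glycerol reaches S3, so S3 = 29.75/0.084 = 354.17 kg/min and vapour = 70.833 kg/min.
The evaporator receives (1−α)·425 of feed at 0.930 water and removes 0.400 of that water:
0.400×0.930×(1−α)×425 = 70.833
(1−α) = 70.833/158.1 = 0.4480;  α = 0.5520.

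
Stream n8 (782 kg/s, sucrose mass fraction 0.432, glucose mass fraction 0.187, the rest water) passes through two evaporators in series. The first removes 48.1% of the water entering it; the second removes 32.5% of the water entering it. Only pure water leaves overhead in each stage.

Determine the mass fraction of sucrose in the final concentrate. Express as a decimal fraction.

0.574

water in feed = 782×0.381 = 297.94 kg/s.
After stage 1: water left = (1−0.481)×297.94 = 154.63; stream total = 638.69 kg/s.
After stage 2: water left = (1−0.325)×154.63 = 104.38; final concentrate = 588.43 kg/s.
sucrose fraction = 337.82/588.43 = 0.574.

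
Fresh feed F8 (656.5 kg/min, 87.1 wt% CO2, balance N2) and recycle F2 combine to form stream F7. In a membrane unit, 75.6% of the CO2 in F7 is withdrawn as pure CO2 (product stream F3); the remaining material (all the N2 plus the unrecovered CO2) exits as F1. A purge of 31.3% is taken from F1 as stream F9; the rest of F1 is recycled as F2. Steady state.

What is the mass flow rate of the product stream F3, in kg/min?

519.3 kg/min

CO2 in F7: m_A = 656.5×0.871 + (1−0.313)·(1−0.756)·m_A, so m_A = 571.81/0.8324 = 686.97 kg/min.
Product F3 = 0.756×686.97 = 519.35 kg/min.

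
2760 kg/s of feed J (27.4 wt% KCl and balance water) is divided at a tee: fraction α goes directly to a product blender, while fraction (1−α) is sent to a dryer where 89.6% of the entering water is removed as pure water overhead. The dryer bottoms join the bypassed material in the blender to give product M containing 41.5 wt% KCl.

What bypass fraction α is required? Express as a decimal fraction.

0.478

All 2760×0.274 = 756.24 kg/s of KCl reaches M, so M = 756.24/0.415 = 1822.3 kg/s and vapour = 937.73 kg/s.
The evaporator receives (1−α)·2760 of feed at 0.726 water and removes 0.896 of that water:
0.896×0.726×(1−α)×2760 = 937.73
(1−α) = 937.73/1795.4 = 0.5223;  α = 0.4777.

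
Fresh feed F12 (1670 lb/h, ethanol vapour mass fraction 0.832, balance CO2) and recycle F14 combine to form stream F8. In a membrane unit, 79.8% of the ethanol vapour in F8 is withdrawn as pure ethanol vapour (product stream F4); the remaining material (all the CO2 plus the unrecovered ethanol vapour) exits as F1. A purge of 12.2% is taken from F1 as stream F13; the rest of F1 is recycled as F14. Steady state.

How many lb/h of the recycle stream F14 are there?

2319 lb/h

CO2 enters only via F12 and leaves only via the purge: 1670×0.168 = 0.122×(CO2 in F1), and the membrane unit passes all CO2, so CO2 in F8 = CO2 in F1 = 2299.7 lb/h.
ethanol vapour in F8: m_A = 1670×0.832 + (1−0.122)·(1−0.798)·m_A, so m_A = 1389.4/0.8226 = 1689 lb/h.
F1 = (1−0.798)×1689 + 2299.7 = 2640.8 lb/h.
Recycle F14 = (1−0.122)×2640.8 = 2318.7 lb/h.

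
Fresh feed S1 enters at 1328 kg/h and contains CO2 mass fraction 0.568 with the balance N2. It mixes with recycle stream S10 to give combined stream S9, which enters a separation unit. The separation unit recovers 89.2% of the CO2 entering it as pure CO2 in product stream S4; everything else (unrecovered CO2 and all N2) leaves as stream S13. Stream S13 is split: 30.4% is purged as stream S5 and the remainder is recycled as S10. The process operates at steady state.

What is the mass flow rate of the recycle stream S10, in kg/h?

1375 kg/h

N2 enters only via S1 and leaves only via the purge: 1328×0.432 = 0.304×(N2 in S13), and the separation unit passes all N2, so N2 in S9 = N2 in S13 = 1887.2 kg/h.
CO2 in S9: m_A = 1328×0.568 + (1−0.304)·(1−0.892)·m_A, so m_A = 754.3/0.9248 = 815.61 kg/h.
S13 = (1−0.892)×815.61 + 1887.2 = 1975.2 kg/h.
Recycle S10 = (1−0.304)×1975.2 = 1374.8 kg/h.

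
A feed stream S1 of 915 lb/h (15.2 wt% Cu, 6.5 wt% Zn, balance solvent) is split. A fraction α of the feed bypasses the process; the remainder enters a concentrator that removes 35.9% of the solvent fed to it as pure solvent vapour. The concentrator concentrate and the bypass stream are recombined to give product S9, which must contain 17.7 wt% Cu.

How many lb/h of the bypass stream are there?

All 915×0.152 = 139.08 lb/h of Cu reaches S9, so S9 = 139.08/0.177 = 785.76 lb/h and vapour = 129.24 lb/h.
The evaporator receives (1−α)·915 of feed at 0.783 solvent and removes 0.359 of that solvent:
0.359×0.783×(1−α)×915 = 129.24
(1−α) = 129.24/257.2 = 0.5025;  α = 0.4975.
Bypass flow = 0.4975×915 = 455.24 lb/h.

455.2 lb/h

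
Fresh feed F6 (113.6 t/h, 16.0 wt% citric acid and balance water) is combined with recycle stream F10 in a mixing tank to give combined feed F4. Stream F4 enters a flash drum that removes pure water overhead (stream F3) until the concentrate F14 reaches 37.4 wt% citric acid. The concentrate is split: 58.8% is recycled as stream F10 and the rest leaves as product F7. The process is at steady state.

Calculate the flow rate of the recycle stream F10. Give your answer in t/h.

69.36 t/h

Overall citric acid balance (none leaves overhead): citric acid in fresh feed = citric acid in product, i.e. 113.6×0.160 = (1−0.588)·F14·0.374.
F14 = 18.176/(0.374×0.412) = 117.96 t/h.
Recycle F10 = 0.588×117.96 = 69.36 t/h.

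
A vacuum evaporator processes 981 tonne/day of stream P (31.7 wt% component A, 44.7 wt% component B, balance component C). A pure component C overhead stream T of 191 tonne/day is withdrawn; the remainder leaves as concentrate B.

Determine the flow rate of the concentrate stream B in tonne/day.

790 tonne/day

Concentrate = 981 − 191 = 790 tonne/day.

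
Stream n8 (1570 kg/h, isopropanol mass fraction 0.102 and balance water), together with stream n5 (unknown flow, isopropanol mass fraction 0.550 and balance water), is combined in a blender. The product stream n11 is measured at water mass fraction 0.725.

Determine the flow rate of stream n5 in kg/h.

Let n5 be the unknown flow. Total out = 1570 + n5.
water balance: 1409.9 + 0.450·n5 = 0.725·(1570 + n5)
(0.450 − 0.725)·n5 = 0.725×1570 − 1409.9 = -271.61
n5 = -271.61 / -0.275 = 987.67 kg/h

987.7 kg/h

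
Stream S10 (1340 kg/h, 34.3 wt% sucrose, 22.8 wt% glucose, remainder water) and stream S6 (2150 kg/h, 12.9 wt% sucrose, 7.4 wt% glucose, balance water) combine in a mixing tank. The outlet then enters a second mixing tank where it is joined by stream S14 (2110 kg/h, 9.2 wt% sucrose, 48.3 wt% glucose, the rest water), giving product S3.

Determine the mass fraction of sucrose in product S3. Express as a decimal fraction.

0.1663

Overall, product flow = 5600 kg/h.
sucrose in = 1340×0.343 + 2150×0.129 + 2110×0.092 = 931.09 kg/h.
sucrose fraction in S3 = 0.1663.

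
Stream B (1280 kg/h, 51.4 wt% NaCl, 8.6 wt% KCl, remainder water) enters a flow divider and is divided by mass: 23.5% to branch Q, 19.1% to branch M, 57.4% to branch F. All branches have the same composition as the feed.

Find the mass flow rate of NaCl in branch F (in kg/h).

Branch F total = 0.574×1280 = 734.72 kg/h.
NaCl in F = 0.514×734.72 = 377.65 kg/h.

377.6 kg/h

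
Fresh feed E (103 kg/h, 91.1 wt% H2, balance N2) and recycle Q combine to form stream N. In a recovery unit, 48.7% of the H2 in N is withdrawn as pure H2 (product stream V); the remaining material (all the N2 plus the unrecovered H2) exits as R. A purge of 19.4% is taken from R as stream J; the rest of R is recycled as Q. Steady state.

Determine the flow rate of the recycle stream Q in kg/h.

104.2 kg/h

N2 enters only via E and leaves only via the purge: 103×0.089 = 0.194×(N2 in R), and the recovery unit passes all N2, so N2 in N = N2 in R = 47.253 kg/h.
H2 in N: m_A = 103×0.911 + (1−0.194)·(1−0.487)·m_A, so m_A = 93.833/0.5865 = 159.98 kg/h.
R = (1−0.487)×159.98 + 47.253 = 129.32 kg/h.
Recycle Q = (1−0.194)×129.32 = 104.23 kg/h.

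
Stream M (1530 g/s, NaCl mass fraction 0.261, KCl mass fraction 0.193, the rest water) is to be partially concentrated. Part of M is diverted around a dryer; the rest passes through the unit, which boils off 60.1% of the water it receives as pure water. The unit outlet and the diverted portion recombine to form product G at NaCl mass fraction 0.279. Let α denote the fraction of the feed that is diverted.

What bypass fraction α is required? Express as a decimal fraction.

All 1530×0.261 = 399.33 g/s of NaCl reaches G, so G = 399.33/0.279 = 1431.3 g/s and vapour = 98.71 g/s.
The evaporator receives (1−α)·1530 of feed at 0.546 water and removes 0.601 of that water:
0.601×0.546×(1−α)×1530 = 98.71
(1−α) = 98.71/502.06 = 0.1966;  α = 0.8034.

0.803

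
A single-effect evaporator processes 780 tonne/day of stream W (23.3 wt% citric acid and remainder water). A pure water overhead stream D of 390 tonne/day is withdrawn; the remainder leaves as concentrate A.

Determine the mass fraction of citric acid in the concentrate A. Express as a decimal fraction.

0.4660

citric acid is not removed: 780×0.233 = 181.74 tonne/day of citric acid enters A.
Concentrate = 780 − 390 = 390 tonne/day.
Mass fraction = 181.74/390 = 0.4660.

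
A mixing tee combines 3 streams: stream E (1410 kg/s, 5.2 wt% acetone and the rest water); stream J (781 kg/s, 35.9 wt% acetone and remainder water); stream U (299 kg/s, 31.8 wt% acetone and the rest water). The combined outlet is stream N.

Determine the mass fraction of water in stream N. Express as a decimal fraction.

Total flow out = 1410 + 781 + 299 = 2490 kg/s.
water in = 1410×0.948 + 781×0.641 + 299×0.682 = 2041.2 kg/s.
water mass fraction in N = 2041.2/2490 = 0.820.

0.820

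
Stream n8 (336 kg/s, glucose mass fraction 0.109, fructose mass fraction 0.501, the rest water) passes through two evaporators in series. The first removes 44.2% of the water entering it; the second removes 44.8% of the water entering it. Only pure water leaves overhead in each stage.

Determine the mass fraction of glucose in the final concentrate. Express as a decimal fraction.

0.149

water in feed = 336×0.390 = 131.04 kg/s.
After stage 1: water left = (1−0.442)×131.04 = 73.12; stream total = 278.08 kg/s.
After stage 2: water left = (1−0.448)×73.12 = 40.362; final concentrate = 245.32 kg/s.
glucose fraction = 36.624/245.32 = 0.149.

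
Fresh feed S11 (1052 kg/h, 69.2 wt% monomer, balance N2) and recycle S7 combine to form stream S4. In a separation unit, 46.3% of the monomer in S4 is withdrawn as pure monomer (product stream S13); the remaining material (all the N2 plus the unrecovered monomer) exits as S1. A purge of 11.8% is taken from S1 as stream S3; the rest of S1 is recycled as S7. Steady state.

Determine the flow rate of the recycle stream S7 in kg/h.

N2 enters only via S11 and leaves only via the purge: 1052×0.308 = 0.118×(N2 in S1), and the separation unit passes all N2, so N2 in S4 = N2 in S1 = 2745.9 kg/h.
monomer in S4: m_A = 1052×0.692 + (1−0.118)·(1−0.463)·m_A, so m_A = 727.98/0.5264 = 1383 kg/h.
S1 = (1−0.463)×1383 + 2745.9 = 3488.6 kg/h.
Recycle S7 = (1−0.118)×3488.6 = 3076.9 kg/h.

3077 kg/h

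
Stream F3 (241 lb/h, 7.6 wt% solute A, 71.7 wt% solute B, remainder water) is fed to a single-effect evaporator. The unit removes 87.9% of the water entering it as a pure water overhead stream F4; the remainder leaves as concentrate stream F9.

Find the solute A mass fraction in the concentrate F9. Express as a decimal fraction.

solute A is not removed: 241×0.076 = 18.316 lb/h of solute A enters F9.
water entering = 241×0.207 = 49.887 lb/h; overhead removed = 0.879×49.887 = 43.851 lb/h.
Concentrate = 241 − 43.851 = 197.15 lb/h.
Mass fraction = 18.316/197.15 = 0.093.

0.093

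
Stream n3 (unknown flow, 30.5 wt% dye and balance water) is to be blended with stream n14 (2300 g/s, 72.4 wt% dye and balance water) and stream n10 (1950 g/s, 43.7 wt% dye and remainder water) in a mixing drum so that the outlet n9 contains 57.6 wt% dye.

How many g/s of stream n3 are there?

Let n3 be the unknown flow. Total out = 4250 + n3.
dye balance: 2517.3 + 0.305·n3 = 0.576·(4250 + n3)
(0.305 − 0.576)·n3 = 0.576×4250 − 2517.3 = -69.35
n3 = -69.35 / -0.271 = 255.9 g/s

255.9 g/s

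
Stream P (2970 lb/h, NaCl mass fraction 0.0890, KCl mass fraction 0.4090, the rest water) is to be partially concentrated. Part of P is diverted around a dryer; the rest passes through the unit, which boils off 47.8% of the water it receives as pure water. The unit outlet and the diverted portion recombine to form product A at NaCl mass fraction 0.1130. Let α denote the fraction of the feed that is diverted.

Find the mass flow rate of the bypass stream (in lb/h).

341.2 lb/h

All 2970×0.089 = 264.33 lb/h of NaCl reaches A, so A = 264.33/0.113 = 2339.2 lb/h and vapour = 630.8 lb/h.
The evaporator receives (1−α)·2970 of feed at 0.502 water and removes 0.478 of that water:
0.478×0.502×(1−α)×2970 = 630.8
(1−α) = 630.8/712.67 = 0.8851;  α = 0.1149.
Bypass flow = 0.1149×2970 = 341.2 lb/h.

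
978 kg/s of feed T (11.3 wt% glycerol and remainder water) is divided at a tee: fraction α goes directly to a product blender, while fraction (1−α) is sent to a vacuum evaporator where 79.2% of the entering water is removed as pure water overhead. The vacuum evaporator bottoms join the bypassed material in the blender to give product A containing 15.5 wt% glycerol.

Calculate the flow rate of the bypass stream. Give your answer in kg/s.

600.8 kg/s

All 978×0.113 = 110.51 kg/s of glycerol reaches A, so A = 110.51/0.155 = 712.99 kg/s and vapour = 265.01 kg/s.
The evaporator receives (1−α)·978 of feed at 0.887 water and removes 0.792 of that water:
0.792×0.887×(1−α)×978 = 265.01
(1−α) = 265.01/687.05 = 0.3857;  α = 0.6143.
Bypass flow = 0.6143×978 = 600.77 kg/s.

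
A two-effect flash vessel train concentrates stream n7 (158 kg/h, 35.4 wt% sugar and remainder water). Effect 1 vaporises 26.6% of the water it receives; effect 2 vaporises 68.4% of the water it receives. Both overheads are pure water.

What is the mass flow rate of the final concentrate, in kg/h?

water in feed = 158×0.646 = 102.07 kg/h.
After stage 1: water left = (1−0.266)×102.07 = 74.918; stream total = 130.85 kg/h.
After stage 2: water left = (1−0.684)×74.918 = 23.674; final concentrate = 79.606 kg/h.

79.61 kg/h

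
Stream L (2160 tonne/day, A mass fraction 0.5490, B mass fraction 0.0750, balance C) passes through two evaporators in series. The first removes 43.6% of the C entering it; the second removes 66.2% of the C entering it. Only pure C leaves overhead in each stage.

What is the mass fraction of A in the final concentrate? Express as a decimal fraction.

C in feed = 2160×0.376 = 812.16 tonne/day.
After stage 1: C left = (1−0.436)×812.16 = 458.06; stream total = 1805.9 tonne/day.
After stage 2: C left = (1−0.662)×458.06 = 154.82; final concentrate = 1502.7 tonne/day.
A fraction = 1185.8/1502.7 = 0.7892.

0.7892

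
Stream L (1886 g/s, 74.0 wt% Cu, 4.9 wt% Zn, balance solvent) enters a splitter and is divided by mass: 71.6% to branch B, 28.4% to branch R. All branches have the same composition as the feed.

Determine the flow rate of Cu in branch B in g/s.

999.3 g/s

Branch B total = 0.716×1886 = 1350.4 g/s.
Cu in B = 0.740×1350.4 = 999.28 g/s.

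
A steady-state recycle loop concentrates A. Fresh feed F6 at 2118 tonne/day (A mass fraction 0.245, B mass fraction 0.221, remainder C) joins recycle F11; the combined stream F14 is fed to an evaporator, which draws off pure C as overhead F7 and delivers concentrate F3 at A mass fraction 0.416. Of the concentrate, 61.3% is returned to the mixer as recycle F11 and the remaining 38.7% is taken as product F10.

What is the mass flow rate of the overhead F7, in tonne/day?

Overall A balance (none leaves overhead): A in fresh feed = A in product, i.e. 2118×0.245 = (1−0.613)·F3·0.416.
F3 = 518.91/(0.416×0.387) = 3223.2 tonne/day.
Recycle F11 = 0.613×3223.2 = 1975.8 tonne/day.
Combined feed F14 = 2118 + 1975.8 = 4093.8 tonne/day.
Overhead F7 = F14 − F3 = 4093.8 − 3223.2 = 870.62 tonne/day.

870.6 tonne/day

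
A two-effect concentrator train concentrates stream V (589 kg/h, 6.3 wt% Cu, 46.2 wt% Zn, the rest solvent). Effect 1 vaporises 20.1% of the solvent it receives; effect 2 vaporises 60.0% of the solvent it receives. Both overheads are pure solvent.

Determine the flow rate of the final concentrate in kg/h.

398.6 kg/h

solvent in feed = 589×0.475 = 279.77 kg/h.
After stage 1: solvent left = (1−0.201)×279.77 = 223.54; stream total = 532.77 kg/h.
After stage 2: solvent left = (1−0.600)×223.54 = 89.416; final concentrate = 398.64 kg/h.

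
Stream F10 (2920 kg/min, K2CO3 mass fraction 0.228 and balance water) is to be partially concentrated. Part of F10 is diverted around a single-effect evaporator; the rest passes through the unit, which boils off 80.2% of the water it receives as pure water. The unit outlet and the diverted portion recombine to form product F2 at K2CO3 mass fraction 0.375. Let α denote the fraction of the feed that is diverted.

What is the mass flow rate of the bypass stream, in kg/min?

All 2920×0.228 = 665.76 kg/min of K2CO3 reaches F2, so F2 = 665.76/0.375 = 1775.4 kg/min and vapour = 1144.6 kg/min.
The evaporator receives (1−α)·2920 of feed at 0.772 water and removes 0.802 of that water:
0.802×0.772×(1−α)×2920 = 1144.6
(1−α) = 1144.6/1807.9 = 0.6331;  α = 0.3669.
Bypass flow = 0.3669×2920 = 1071.3 kg/min.

1071 kg/min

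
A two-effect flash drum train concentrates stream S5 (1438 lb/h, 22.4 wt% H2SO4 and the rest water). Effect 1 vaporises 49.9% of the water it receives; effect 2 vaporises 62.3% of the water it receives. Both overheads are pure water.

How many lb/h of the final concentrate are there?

532.9 lb/h

water in feed = 1438×0.776 = 1115.9 lb/h.
After stage 1: water left = (1−0.499)×1115.9 = 559.06; stream total = 881.17 lb/h.
After stage 2: water left = (1−0.623)×559.06 = 210.77; final concentrate = 532.88 lb/h.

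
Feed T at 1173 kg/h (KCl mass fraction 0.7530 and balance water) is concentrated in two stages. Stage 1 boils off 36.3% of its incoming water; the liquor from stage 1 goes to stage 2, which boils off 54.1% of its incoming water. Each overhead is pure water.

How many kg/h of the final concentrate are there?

water in feed = 1173×0.247 = 289.73 kg/h.
After stage 1: water left = (1−0.363)×289.73 = 184.56; stream total = 1067.8 kg/h.
After stage 2: water left = (1−0.541)×184.56 = 84.712; final concentrate = 967.98 kg/h.

968 kg/h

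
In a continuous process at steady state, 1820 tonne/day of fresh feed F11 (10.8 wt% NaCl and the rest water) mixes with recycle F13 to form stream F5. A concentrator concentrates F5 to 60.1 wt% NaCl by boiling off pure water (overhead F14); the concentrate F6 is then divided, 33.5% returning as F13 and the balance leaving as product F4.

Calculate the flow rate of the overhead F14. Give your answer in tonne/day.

Overall NaCl balance (none leaves overhead): NaCl in fresh feed = NaCl in product, i.e. 1820×0.108 = (1−0.335)·F6·0.601.
F6 = 196.56/(0.601×0.665) = 491.81 tonne/day.
Recycle F13 = 0.335×491.81 = 164.76 tonne/day.
Combined feed F5 = 1820 + 164.76 = 1984.8 tonne/day.
Overhead F14 = F5 − F6 = 1984.8 − 491.81 = 1492.9 tonne/day.

1493 tonne/day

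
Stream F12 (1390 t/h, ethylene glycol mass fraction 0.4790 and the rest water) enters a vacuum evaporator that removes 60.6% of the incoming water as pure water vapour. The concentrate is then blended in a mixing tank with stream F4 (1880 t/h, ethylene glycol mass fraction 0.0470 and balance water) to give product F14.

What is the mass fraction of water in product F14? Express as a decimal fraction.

0.7336

Vapour removed = 0.606×0.521×1390 = 438.86 t/h; concentrate = 951.14 t/h.
water reaching the mixer = 285.33 (from concentrate) + 1880×0.953 = 2077 t/h.
Product flow = 951.14 + 1880 = 2831.1 t/h; water fraction = 0.7336.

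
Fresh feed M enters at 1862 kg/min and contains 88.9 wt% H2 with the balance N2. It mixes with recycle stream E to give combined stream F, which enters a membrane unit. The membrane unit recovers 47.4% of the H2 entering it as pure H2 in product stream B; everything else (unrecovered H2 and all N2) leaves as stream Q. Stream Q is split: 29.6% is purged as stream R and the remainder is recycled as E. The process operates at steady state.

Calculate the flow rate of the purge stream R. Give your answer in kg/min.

N2 enters only via M and leaves only via the purge: 1862×0.111 = 0.296×(N2 in Q), and the membrane unit passes all N2, so N2 in F = N2 in Q = 698.25 kg/min.
H2 in F: m_A = 1862×0.889 + (1−0.296)·(1−0.474)·m_A, so m_A = 1655.3/0.6297 = 2628.8 kg/min.
Q = (1−0.474)×2628.8 + 698.25 = 2081 kg/min.
Purge R = 0.296×2081 = 615.97 kg/min.

616 kg/min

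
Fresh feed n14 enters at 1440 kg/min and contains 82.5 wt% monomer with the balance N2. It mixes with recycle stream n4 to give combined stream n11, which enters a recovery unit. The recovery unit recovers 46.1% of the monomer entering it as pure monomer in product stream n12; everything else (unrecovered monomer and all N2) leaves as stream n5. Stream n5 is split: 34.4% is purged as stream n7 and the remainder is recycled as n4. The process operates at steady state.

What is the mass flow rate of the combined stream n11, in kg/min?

2570 kg/min

N2 enters only via n14 and leaves only via the purge: 1440×0.175 = 0.344×(N2 in n5), and the recovery unit passes all N2, so N2 in n11 = N2 in n5 = 732.56 kg/min.
monomer in n11: m_A = 1440×0.825 + (1−0.344)·(1−0.461)·m_A, so m_A = 1188/0.6464 = 1837.8 kg/min.
n11 = 1837.8 + 732.56 = 2570.4 kg/min.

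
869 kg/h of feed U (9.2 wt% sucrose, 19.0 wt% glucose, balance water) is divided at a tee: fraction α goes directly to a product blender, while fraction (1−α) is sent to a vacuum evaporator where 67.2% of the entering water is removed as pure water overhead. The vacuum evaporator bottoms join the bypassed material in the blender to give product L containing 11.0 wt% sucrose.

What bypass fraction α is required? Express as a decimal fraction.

0.661

All 869×0.092 = 79.948 kg/h of sucrose reaches L, so L = 79.948/0.110 = 726.8 kg/h and vapour = 142.2 kg/h.
The evaporator receives (1−α)·869 of feed at 0.718 water and removes 0.672 of that water:
0.672×0.718×(1−α)×869 = 142.2
(1−α) = 142.2/419.29 = 0.3391;  α = 0.6609.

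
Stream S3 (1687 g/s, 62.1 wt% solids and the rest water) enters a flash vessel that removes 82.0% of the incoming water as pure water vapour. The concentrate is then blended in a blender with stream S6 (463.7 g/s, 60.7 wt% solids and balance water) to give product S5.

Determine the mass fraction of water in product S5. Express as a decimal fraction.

0.183

Vapour removed = 0.820×0.379×1687 = 524.29 g/s; concentrate = 1162.7 g/s.
water reaching the mixer = 115.09 (from concentrate) + 463.7×0.393 = 297.32 g/s.
Product flow = 1162.7 + 463.7 = 1626.4 g/s; water fraction = 0.183.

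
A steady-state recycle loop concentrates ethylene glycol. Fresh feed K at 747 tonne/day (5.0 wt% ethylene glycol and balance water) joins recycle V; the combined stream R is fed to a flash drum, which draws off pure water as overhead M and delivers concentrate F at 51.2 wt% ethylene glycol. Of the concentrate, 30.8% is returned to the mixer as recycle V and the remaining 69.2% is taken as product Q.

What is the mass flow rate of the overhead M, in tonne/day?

Overall ethylene glycol balance (none leaves overhead): ethylene glycol in fresh feed = ethylene glycol in product, i.e. 747×0.050 = (1−0.308)·F·0.512.
F = 37.35/(0.512×0.692) = 105.42 tonne/day.
Recycle V = 0.308×105.42 = 32.469 tonne/day.
Combined feed R = 747 + 32.469 = 779.47 tonne/day.
Overhead M = R − F = 779.47 − 105.42 = 674.05 tonne/day.

674.1 tonne/day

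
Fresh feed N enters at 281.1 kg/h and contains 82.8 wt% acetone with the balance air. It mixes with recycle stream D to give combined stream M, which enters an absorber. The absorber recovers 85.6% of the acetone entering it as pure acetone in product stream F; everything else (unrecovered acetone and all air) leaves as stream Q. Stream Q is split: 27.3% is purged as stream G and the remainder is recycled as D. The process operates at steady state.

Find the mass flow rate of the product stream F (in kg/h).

acetone in M: m_A = 281.1×0.828 + (1−0.273)·(1−0.856)·m_A, so m_A = 232.75/0.8953 = 259.97 kg/h.
Product F = 0.856×259.97 = 222.53 kg/h.

222.5 kg/h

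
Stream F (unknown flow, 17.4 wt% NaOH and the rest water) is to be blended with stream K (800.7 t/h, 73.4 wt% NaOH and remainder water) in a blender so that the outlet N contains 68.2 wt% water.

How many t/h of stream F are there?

Let F be the unknown flow. Total out = 800.7 + F.
water balance: 212.99 + 0.826·F = 0.682·(800.7 + F)
(0.826 − 0.682)·F = 0.682×800.7 − 212.99 = 333.09
F = 333.09 / 0.144 = 2313.1 t/h

2313 t/h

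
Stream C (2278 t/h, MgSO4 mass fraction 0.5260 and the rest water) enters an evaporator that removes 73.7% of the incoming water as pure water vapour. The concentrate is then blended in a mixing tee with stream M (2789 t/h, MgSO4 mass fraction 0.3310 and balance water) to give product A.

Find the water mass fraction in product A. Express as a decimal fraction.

Vapour removed = 0.737×0.474×2278 = 795.79 t/h; concentrate = 1482.2 t/h.
water reaching the mixer = 283.98 (from concentrate) + 2789×0.669 = 2149.8 t/h.
Product flow = 1482.2 + 2789 = 4271.2 t/h; water fraction = 0.5033.

0.5033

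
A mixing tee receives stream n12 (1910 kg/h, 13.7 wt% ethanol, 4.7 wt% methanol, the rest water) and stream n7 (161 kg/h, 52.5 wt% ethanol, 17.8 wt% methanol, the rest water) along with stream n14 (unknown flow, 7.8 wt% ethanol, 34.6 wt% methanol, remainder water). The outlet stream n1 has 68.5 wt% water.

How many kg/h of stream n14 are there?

Let n14 be the unknown flow. Total out = 2071 + n14.
water balance: 1606.4 + 0.576·n14 = 0.685·(2071 + n14)
(0.576 − 0.685)·n14 = 0.685×2071 − 1606.4 = -187.74
n14 = -187.74 / -0.109 = 1722.4 kg/h

1722 kg/h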